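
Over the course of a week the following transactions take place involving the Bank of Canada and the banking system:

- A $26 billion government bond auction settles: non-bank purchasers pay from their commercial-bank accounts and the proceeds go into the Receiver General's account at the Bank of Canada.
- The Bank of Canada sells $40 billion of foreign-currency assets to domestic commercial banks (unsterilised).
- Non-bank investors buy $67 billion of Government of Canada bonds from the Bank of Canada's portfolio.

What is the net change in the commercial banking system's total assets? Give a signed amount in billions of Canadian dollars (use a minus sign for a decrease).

-$93 billion

Government account inflow $26 billion: bank balance sheets shrink → −$26B.
FX sale $40 billion: just an asset swap on bank balance sheets → 0.
Asset sale (to non-banks) $67 billion: bank balance sheets shrink → −$67B.
Net: −26 + 0 − 67 = -$93 billion.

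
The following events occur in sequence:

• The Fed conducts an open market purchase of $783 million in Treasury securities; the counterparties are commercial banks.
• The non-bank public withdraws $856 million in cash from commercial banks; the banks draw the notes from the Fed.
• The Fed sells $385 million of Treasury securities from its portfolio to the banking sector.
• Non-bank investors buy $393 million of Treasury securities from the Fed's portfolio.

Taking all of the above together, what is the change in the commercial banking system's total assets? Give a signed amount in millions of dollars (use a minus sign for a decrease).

OMO purchase (from banks) $783 million: just an asset swap on bank balance sheets → 0.
Currency withdrawal $856 million: bank balance sheets shrink → −$856M.
OMO sale (to banks) $385 million: just an asset swap on bank balance sheets → 0.
Asset sale (to non-banks) $393 million: bank balance sheets shrink → −$393M.
Net: 0 − 856 + 0 − 393 = -$1249 million.

-$1249 million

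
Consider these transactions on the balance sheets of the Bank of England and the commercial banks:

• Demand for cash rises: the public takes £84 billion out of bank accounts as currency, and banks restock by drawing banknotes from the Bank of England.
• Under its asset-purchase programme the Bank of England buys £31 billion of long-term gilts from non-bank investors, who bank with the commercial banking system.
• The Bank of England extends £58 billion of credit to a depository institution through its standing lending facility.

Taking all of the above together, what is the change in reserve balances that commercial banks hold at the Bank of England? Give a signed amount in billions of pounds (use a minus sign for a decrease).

+£5 billion

Currency withdrawal £84 billion: banks swap reserves for currency → −£84B.
Asset purchase (from non-banks) £31 billion: the Bank of England pays by crediting reserve accounts → +£31B.
Discount-window loan £58 billion: the loan is credited to the bank's reserve account → +£58B.
Net: −84 + 31 + 58 = +£5 billion.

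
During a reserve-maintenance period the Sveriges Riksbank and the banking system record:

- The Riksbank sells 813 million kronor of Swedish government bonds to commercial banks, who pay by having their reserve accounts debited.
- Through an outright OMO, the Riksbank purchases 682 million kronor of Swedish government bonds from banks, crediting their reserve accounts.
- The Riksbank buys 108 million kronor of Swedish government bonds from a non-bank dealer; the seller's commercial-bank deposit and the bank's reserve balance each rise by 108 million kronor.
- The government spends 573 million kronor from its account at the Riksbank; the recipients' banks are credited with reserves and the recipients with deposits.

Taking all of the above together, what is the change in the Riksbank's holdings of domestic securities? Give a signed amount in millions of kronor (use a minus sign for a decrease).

-23 million

Riksbank balance sheet:
  Assets:      Securities −23M
  Liabilities: Bank reserves +550M, Government deposits −573M
So the change in the Riksbank's holdings of domestic securities is -23 million.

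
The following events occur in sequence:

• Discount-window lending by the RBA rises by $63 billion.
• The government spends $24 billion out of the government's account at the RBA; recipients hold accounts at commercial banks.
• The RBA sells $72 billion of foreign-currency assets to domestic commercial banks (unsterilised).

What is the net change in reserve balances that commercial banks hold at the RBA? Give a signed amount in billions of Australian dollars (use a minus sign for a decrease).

RBA balance sheet:
  Assets:      Loans to banks +$63B, Foreign assets −$72B
  Liabilities: Bank reserves +$15B, Government deposits −$24B
So the change in reserve balances that commercial banks hold at the RBA is +$15 billion.

+$15 billion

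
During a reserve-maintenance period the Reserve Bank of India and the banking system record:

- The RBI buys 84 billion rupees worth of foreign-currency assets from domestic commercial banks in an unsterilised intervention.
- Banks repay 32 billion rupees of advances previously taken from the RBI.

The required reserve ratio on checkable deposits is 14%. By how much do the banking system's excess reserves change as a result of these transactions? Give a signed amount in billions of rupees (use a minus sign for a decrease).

+52 billion

FX purchase 84 billion rupees: reserves +84B, deposits 0.
Discount-window repayment 32 billion rupees: reserves −32B, deposits 0.
Totals: Δreserves = +52B, Δdeposits = 0.
Δrequired reserves = 14% × 0 = 0.
Δexcess reserves = Δreserves − Δrequired = +52B − (0) = +52 billion.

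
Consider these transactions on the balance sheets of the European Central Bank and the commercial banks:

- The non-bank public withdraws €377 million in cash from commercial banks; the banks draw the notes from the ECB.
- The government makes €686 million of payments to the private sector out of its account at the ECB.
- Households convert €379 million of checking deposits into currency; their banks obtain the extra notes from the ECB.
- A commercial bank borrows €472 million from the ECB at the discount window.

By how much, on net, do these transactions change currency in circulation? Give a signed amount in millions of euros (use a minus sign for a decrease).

ECB balance sheet:
  Assets:      Loans to banks +€472M
  Liabilities: Bank reserves +€402M, Currency in circulation +€756M, Government deposits −€686M
So the change in currency in circulation is +€756 million.

+€756 million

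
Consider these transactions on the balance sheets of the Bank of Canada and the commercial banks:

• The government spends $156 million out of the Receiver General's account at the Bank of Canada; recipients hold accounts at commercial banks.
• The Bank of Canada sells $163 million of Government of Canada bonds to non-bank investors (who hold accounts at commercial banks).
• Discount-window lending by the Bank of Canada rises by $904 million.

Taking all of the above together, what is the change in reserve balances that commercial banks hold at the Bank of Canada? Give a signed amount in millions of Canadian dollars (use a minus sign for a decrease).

+$897 million

Government spending $156 million: government payments flow into bank reserve accounts → +$156M.
Asset sale (to non-banks) $163 million: the non-bank buyers' banks settle from reserves → −$163M.
Discount-window loan $904 million: the loan is credited to the bank's reserve account → +$904M.
Net: 156 − 163 + 904 = +$897 million.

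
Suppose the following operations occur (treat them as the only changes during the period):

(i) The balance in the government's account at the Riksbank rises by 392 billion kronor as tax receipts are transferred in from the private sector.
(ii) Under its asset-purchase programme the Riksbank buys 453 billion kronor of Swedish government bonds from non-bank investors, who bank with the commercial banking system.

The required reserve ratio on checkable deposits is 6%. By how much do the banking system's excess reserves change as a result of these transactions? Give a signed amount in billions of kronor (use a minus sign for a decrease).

+57.34 billion

Government account inflow 392 billion kronor: reserves −392B, deposits −392B.
Asset purchase (from non-banks) 453 billion kronor: reserves +453B, deposits +453B.
Totals: Δreserves = +61B, Δdeposits = +61B.
Δrequired reserves = 6% × +61B = +3.66B.
Δexcess reserves = Δreserves − Δrequired = +61B − (+3.66B) = +57.34 billion.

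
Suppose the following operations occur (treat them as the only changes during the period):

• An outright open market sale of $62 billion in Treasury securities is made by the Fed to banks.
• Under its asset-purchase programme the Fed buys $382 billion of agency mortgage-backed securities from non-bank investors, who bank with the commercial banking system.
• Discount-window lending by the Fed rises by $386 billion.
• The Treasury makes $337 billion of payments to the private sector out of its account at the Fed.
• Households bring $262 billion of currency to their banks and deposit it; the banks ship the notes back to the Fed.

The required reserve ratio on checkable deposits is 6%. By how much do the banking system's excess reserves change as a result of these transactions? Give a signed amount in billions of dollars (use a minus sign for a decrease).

+$1246.14 billion

OMO sale (to banks) $62 billion: reserves −$62B, deposits 0.
Asset purchase (from non-banks) $382 billion: reserves +$382B, deposits +$382B.
Discount-window loan $386 billion: reserves +$386B, deposits 0.
Government spending $337 billion: reserves +$337B, deposits +$337B.
Currency deposit $262 billion: reserves +$262B, deposits +$262B.
Totals: Δreserves = +$1305B, Δdeposits = +$981B.
Δrequired reserves = 6% × +$981B = +$58.86B.
Δexcess reserves = Δreserves − Δrequired = +$1305B − (+$58.86B) = +$1246.14 billion.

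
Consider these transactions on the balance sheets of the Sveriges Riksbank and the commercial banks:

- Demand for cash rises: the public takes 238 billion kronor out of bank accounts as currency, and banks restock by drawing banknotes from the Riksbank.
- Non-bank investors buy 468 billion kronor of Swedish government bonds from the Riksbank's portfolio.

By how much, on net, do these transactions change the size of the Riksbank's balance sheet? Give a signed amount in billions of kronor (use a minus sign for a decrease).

Currency withdrawal 238 billion kronor: only the composition of liabilities changes → 0.
Asset sale (to non-banks) 468 billion kronor: a Riksbank asset is shed → −468B.
Net: 0 − 468 = -468 billion.

-468 billion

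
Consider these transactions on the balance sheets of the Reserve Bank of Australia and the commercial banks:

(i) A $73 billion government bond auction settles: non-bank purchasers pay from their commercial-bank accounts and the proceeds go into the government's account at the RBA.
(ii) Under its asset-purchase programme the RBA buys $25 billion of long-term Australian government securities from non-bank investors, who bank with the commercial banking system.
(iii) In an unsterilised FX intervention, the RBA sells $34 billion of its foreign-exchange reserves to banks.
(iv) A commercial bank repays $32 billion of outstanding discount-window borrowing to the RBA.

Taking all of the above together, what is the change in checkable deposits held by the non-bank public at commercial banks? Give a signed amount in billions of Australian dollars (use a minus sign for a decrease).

RBA balance sheet:
  Assets:      Securities +$25B, Loans to banks −$32B, Foreign assets −$34B
  Liabilities: Bank reserves −$114B, Government deposits +$73B
Commercial banking system:
  Assets:      Reserves at CB −$114B, Foreign assets +$34B
  Liabilities: Checkable deposits −$48B, Borrowings from CB −$32B
So the change in checkable deposits held by the non-bank public at commercial banks is -$48 billion.

-$48 billion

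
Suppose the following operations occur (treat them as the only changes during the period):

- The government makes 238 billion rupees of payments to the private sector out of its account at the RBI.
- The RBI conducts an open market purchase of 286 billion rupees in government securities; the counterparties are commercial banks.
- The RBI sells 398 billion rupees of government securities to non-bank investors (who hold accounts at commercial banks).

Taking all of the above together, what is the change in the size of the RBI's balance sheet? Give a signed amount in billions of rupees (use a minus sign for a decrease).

-112 billion

RBI balance sheet:
  Assets:      Securities −112B
  Liabilities: Bank reserves +126B, Government deposits −238B
Change in total RBI assets = -112 billion.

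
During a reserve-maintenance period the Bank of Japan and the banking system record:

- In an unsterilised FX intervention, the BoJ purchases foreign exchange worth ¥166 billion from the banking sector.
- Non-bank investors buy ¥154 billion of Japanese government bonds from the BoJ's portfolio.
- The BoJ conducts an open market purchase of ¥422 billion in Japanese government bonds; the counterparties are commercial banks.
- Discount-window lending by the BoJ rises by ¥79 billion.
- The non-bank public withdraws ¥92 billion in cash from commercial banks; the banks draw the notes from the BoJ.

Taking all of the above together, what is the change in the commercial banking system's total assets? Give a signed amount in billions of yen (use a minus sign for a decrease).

BoJ balance sheet:
  Assets:      Securities +¥268B, Loans to banks +¥79B, Foreign assets +¥166B
  Liabilities: Bank reserves +¥421B, Currency in circulation +¥92B
Commercial banking system:
  Assets:      Reserves at CB +¥421B, Securities −¥422B, Foreign assets −¥166B
  Liabilities: Checkable deposits −¥246B, Borrowings from CB +¥79B
Change in total bank assets = -¥167 billion.

-¥167 billion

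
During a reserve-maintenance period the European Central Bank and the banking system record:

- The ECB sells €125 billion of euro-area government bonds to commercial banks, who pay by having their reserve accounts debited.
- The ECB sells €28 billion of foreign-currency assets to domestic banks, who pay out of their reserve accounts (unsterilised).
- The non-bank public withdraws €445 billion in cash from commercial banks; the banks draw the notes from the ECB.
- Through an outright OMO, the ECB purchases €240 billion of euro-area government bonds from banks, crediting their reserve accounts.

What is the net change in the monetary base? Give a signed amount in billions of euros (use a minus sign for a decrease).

+€87 billion

OMO sale (to banks) €125 billion: ECB balance sheet contracts → −€125B.
FX sale €28 billion: ECB balance sheet contracts → −€28B.
Currency withdrawal €445 billion: just a shift between currency and reserves — both are base money → 0.
OMO purchase (from banks) €240 billion: ECB balance sheet expands → +€240B.
Net: −125 − 28 + 0 + 240 = +€87 billion.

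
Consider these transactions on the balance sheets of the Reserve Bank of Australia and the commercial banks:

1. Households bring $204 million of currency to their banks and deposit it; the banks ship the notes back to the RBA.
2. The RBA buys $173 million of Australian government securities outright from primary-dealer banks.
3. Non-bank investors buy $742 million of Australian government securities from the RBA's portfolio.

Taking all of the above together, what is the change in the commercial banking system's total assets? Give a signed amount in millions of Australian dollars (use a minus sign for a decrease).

-$538 million

Currency deposit $204 million: bank balance sheets expand → +$204M.
OMO purchase (from banks) $173 million: just an asset swap on bank balance sheets → 0.
Asset sale (to non-banks) $742 million: bank balance sheets shrink → −$742M.
Net: 204 + 0 − 742 = -$538 million.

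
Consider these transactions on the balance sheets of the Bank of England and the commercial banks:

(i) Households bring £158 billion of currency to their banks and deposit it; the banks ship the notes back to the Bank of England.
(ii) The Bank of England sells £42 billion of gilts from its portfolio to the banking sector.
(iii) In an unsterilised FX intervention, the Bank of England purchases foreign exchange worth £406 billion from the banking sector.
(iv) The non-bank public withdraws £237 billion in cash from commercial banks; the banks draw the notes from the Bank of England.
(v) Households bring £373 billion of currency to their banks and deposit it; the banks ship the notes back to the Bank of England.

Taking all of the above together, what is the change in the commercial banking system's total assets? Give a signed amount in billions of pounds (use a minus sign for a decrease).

+£294 billion

Currency deposit £158 billion: bank balance sheets expand → +£158B.
OMO sale (to banks) £42 billion: just an asset swap on bank balance sheets → 0.
FX purchase £406 billion: just an asset swap on bank balance sheets → 0.
Currency withdrawal £237 billion: bank balance sheets shrink → −£237B.
Currency deposit £373 billion: bank balance sheets expand → +£373B.
Net: 158 + 0 + 0 − 237 + 373 = +£294 billion.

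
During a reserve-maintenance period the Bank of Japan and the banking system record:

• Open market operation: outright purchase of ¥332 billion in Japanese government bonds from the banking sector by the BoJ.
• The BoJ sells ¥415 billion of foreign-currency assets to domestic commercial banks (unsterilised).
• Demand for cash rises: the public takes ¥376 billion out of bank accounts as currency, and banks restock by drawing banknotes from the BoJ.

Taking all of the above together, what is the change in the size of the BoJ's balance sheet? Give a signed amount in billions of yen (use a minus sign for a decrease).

BoJ balance sheet:
  Assets:      Securities +¥332B, Foreign assets −¥415B
  Liabilities: Bank reserves −¥459B, Currency in circulation +¥376B
Change in total BoJ assets = -¥83 billion.

-¥83 billion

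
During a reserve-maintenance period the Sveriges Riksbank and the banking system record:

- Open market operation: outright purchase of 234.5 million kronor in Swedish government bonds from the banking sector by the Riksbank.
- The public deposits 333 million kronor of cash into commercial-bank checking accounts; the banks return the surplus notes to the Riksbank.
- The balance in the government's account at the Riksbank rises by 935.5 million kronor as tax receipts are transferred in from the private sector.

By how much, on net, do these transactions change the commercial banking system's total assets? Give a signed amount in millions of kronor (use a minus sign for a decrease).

-602.5 million

Riksbank balance sheet:
  Assets:      Securities +234.5M
  Liabilities: Bank reserves −368M, Currency in circulation −333M, Government deposits +935.5M
Commercial banking system:
  Assets:      Reserves at CB −368M, Securities −234.5M
  Liabilities: Checkable deposits −602.5M
Change in total bank assets = -602.5 million.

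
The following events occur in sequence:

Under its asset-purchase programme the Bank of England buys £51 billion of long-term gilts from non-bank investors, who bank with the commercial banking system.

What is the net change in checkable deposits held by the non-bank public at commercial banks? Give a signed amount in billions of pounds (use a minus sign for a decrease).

Bank of England balance sheet:
  Assets:      Securities +£51B
  Liabilities: Bank reserves +£51B
Commercial banking system:
  Assets:      Reserves at CB +£51B
  Liabilities: Checkable deposits +£51B
So the change in checkable deposits held by the non-bank public at commercial banks is +£51 billion.

+£51 billion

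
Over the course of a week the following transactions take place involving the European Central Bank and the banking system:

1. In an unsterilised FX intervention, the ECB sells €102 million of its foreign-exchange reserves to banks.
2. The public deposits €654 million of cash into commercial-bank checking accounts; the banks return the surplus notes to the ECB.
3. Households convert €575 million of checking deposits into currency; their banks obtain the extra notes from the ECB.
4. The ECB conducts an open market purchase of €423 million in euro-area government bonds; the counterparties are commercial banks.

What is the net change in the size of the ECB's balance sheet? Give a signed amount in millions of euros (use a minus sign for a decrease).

+€321 million

FX sale €102 million: an ECB asset is shed → −€102M.
Currency deposit €654 million: only the composition of liabilities changes → 0.
Currency withdrawal €575 million: only the composition of liabilities changes → 0.
OMO purchase (from banks) €423 million: an ECB asset is acquired → +€423M.
Net: −102 + 0 + 0 + 423 = +€321 million.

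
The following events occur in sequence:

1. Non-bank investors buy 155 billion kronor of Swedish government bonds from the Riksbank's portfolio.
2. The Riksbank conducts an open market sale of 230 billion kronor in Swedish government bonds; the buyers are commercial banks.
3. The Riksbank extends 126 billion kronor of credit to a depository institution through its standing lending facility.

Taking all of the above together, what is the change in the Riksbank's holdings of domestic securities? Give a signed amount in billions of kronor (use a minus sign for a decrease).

-385 billion

Riksbank balance sheet:
  Assets:      Securities −385B, Loans to banks +126B
  Liabilities: Bank reserves −259B
Commercial banking system:
  Assets:      Reserves at CB −259B, Securities +230B
  Liabilities: Checkable deposits −155B, Borrowings from CB +126B
So the change in the Riksbank's holdings of domestic securities is -385 billion.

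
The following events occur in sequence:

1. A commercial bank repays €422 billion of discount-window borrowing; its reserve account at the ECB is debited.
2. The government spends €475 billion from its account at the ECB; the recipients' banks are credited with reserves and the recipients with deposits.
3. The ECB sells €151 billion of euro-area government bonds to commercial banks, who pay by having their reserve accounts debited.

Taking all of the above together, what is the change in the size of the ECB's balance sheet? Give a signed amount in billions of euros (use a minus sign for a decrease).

-€573 billion

Discount-window repayment €422 billion: an ECB asset is shed → −€422B.
Government spending €475 billion: only the composition of liabilities changes → 0.
OMO sale (to banks) €151 billion: an ECB asset is shed → −€151B.
Net: −422 + 0 − 151 = -€573 billion.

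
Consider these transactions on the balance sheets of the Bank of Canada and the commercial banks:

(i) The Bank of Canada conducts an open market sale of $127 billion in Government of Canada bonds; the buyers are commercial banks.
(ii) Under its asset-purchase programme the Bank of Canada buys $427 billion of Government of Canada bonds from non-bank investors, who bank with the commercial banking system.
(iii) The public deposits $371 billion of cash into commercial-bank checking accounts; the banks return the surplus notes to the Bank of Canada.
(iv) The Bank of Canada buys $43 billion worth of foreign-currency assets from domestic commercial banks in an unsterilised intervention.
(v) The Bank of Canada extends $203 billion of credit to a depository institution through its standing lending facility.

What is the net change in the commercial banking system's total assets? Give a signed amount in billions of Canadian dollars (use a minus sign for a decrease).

OMO sale (to banks) $127 billion: just an asset swap on bank balance sheets → 0.
Asset purchase (from non-banks) $427 billion: bank balance sheets expand → +$427B.
Currency deposit $371 billion: bank balance sheets expand → +$371B.
FX purchase $43 billion: just an asset swap on bank balance sheets → 0.
Discount-window loan $203 billion: bank balance sheets expand → +$203B.
Net: 0 + 427 + 371 + 0 + 203 = +$1001 billion.

+$1001 billion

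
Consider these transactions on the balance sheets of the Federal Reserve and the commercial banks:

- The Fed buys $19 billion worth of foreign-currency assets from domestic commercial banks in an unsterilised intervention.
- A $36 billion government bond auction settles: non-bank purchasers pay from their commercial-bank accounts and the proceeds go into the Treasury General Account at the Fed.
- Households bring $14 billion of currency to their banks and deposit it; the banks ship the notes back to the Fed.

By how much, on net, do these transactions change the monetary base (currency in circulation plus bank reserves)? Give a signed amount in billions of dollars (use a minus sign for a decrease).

FX purchase $19 billion: Fed balance sheet expands → +$19B.
Government account inflow $36 billion: reserves shift to a non-base liability → −$36B.
Currency deposit $14 billion: just a shift between currency and reserves — both are base money → 0.
Net: 19 − 36 + 0 = -$17 billion.

-$17 billion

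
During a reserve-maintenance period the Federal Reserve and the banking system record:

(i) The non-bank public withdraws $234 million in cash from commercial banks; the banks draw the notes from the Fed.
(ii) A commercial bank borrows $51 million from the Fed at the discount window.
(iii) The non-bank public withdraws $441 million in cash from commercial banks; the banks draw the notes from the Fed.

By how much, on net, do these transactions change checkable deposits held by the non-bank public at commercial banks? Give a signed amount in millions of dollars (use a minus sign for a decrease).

Fed balance sheet:
  Assets:      Loans to banks +$51M
  Liabilities: Bank reserves −$624M, Currency in circulation +$675M
Commercial banking system:
  Assets:      Reserves at CB −$624M
  Liabilities: Checkable deposits −$675M, Borrowings from CB +$51M
So the change in checkable deposits held by the non-bank public at commercial banks is -$675 million.

-$675 million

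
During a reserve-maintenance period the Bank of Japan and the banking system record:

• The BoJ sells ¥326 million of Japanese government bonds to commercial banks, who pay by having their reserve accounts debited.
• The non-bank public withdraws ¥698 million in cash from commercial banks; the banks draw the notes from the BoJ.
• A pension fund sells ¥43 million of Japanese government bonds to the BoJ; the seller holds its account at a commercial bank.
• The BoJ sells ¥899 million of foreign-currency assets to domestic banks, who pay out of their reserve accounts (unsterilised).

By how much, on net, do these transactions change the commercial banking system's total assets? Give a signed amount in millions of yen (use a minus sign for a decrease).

-¥655 million

OMO sale (to banks) ¥326 million: just an asset swap on bank balance sheets → 0.
Currency withdrawal ¥698 million: bank balance sheets shrink → −¥698M.
Asset purchase (from non-banks) ¥43 million: bank balance sheets expand → +¥43M.
FX sale ¥899 million: just an asset swap on bank balance sheets → 0.
Net: 0 − 698 + 43 + 0 = -¥655 million.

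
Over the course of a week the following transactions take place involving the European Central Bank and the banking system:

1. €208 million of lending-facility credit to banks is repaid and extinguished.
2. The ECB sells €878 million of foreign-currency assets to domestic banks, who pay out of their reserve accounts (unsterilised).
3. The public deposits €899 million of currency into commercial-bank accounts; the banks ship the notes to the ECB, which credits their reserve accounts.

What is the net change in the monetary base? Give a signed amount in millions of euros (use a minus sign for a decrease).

ECB balance sheet:
  Assets:      Loans to banks −€208M, Foreign assets −€878M
  Liabilities: Bank reserves −€187M, Currency in circulation −€899M
Commercial banking system:
  Assets:      Reserves at CB −€187M, Foreign assets +€878M
  Liabilities: Checkable deposits +€899M, Borrowings from CB −€208M
Monetary base = currency + reserves: −€899M + (−€187M) = -€1086 million.

-€1086 million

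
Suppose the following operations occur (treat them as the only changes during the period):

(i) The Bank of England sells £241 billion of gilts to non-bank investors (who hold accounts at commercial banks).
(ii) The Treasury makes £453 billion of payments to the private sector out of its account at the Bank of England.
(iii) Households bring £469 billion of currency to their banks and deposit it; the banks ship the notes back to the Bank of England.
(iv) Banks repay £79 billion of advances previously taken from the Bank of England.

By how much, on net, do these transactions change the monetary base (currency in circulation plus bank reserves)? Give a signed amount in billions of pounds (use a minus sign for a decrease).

Bank of England balance sheet:
  Assets:      Securities −£241B, Loans to banks −£79B
  Liabilities: Bank reserves +£602B, Currency in circulation −£469B, Government deposits −£453B
Commercial banking system:
  Assets:      Reserves at CB +£602B
  Liabilities: Checkable deposits +£681B, Borrowings from CB −£79B
Monetary base = currency + reserves: −£469B + (+£602B) = +£133 billion.

+£133 billion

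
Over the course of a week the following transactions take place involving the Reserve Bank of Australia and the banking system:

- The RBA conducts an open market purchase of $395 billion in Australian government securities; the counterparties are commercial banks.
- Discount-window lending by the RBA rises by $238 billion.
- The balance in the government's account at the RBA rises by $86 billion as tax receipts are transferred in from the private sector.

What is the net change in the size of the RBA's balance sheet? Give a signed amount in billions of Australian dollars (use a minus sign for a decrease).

+$633 billion

RBA balance sheet:
  Assets:      Securities +$395B, Loans to banks +$238B
  Liabilities: Bank reserves +$547B, Government deposits +$86B
Change in total RBA assets = +$633 billion.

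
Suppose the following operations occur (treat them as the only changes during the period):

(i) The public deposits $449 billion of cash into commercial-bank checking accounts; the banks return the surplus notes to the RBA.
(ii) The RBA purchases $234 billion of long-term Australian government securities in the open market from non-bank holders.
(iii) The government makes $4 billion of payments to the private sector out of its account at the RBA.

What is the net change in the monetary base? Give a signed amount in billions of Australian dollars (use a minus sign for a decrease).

Currency deposit $449 billion: just a shift between currency and reserves — both are base money → 0.
Asset purchase (from non-banks) $234 billion: RBA balance sheet expands → +$234B.
Government spending $4 billion: a non-base liability converts back to reserves → +$4B.
Net: 0 + 234 + 4 = +$238 billion.

+$238 billion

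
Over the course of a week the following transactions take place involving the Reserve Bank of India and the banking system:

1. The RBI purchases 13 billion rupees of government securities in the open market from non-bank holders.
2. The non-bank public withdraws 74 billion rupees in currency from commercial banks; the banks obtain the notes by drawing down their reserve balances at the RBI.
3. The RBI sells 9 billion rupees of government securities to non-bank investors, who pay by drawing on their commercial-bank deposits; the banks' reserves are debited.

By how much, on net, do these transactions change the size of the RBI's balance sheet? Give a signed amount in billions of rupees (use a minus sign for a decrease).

+4 billion

RBI balance sheet:
  Assets:      Securities +4B
  Liabilities: Bank reserves −70B, Currency in circulation +74B
Change in total RBI assets = +4 billion.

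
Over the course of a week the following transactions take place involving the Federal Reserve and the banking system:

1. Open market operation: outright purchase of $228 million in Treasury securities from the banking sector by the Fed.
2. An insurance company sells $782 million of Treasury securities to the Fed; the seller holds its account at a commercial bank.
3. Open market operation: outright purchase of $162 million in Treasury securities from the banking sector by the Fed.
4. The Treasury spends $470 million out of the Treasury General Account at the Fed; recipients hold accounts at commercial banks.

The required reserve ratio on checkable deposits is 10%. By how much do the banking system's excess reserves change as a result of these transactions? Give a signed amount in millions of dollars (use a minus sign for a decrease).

+$1516.8 million

OMO purchase (from banks) $228 million: reserves +$228M, deposits 0.
Asset purchase (from non-banks) $782 million: reserves +$782M, deposits +$782M.
OMO purchase (from banks) $162 million: reserves +$162M, deposits 0.
Government spending $470 million: reserves +$470M, deposits +$470M.
Totals: Δreserves = +$1642M, Δdeposits = +$1252M.
Δrequired reserves = 10% × +$1252M = +$125.2M.
Δexcess reserves = Δreserves − Δrequired = +$1642M − (+$125.2M) = +$1516.8 million.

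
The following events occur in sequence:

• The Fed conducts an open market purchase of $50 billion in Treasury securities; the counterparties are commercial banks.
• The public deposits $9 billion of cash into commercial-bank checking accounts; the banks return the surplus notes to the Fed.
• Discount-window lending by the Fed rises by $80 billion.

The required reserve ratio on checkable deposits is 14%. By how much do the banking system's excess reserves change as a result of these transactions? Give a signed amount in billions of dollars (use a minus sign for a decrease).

OMO purchase (from banks) $50 billion: reserves +$50B, deposits 0.
Currency deposit $9 billion: reserves +$9B, deposits +$9B.
Discount-window loan $80 billion: reserves +$80B, deposits 0.
Totals: Δreserves = +$139B, Δdeposits = +$9B.
Δrequired reserves = 14% × +$9B = +$1.26B.
Δexcess reserves = Δreserves − Δrequired = +$139B − (+$1.26B) = +$137.74 billion.

+$137.74 billion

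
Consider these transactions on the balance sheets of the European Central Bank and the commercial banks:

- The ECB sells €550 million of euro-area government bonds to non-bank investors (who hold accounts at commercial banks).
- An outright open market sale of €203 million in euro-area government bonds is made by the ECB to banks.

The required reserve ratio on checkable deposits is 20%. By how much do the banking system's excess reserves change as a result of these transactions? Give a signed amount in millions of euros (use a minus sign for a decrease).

Asset sale (to non-banks) €550 million: reserves −€550M, deposits −€550M.
OMO sale (to banks) €203 million: reserves −€203M, deposits 0.
Totals: Δreserves = −€753M, Δdeposits = −€550M.
Δrequired reserves = 20% × −€550M = −€110M.
Δexcess reserves = Δreserves − Δrequired = −€753M − (−€110M) = -€643 million.

-€643 million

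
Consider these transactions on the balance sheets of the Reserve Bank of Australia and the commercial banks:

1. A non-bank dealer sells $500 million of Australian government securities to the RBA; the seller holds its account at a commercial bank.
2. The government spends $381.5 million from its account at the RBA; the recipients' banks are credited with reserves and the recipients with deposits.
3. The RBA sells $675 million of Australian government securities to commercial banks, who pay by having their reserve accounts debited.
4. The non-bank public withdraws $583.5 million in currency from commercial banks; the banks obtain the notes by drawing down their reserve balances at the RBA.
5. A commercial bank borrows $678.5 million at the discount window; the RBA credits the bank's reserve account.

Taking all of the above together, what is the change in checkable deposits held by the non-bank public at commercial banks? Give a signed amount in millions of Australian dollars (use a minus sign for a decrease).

+$298 million

Asset purchase (from non-banks) $500 million: non-bank counterparties' bank balances rise → +$500M.
Government spending $381.5 million: non-bank counterparties' bank balances rise → +$381.5M.
OMO sale (to banks) $675 million: the counterparty is a bank, so public deposits are unchanged → 0.
Currency withdrawal $583.5 million: non-bank counterparties' bank balances fall → −$583.5M.
Discount-window loan $678.5 million: the counterparty is a bank, so public deposits are unchanged → 0.
Net: 500 + 381.5 + 0 − 583.5 + 0 = +$298 million.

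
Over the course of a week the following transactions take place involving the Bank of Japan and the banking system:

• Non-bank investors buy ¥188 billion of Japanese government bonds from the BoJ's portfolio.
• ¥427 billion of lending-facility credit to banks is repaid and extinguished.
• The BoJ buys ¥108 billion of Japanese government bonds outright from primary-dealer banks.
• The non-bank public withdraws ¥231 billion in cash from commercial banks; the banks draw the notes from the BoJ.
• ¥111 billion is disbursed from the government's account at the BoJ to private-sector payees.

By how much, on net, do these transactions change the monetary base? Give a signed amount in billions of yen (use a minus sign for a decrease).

BoJ balance sheet:
  Assets:      Securities −¥80B, Loans to banks −¥427B
  Liabilities: Bank reserves −¥627B, Currency in circulation +¥231B, Government deposits −¥111B
Monetary base = currency + reserves: +¥231B + (−¥627B) = -¥396 billion.

-¥396 billion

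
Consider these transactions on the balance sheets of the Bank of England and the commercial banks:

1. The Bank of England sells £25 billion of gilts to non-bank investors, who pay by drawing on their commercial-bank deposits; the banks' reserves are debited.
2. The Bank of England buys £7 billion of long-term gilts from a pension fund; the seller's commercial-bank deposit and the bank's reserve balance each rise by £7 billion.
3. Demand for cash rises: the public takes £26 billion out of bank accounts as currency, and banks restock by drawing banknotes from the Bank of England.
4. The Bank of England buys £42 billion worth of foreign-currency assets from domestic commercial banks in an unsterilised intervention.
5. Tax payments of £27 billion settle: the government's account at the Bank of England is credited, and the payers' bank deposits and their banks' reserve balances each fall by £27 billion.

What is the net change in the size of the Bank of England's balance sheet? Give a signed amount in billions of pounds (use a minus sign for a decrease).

+£24 billion

Asset sale (to non-banks) £25 billion: a Bank of England asset is shed → −£25B.
Asset purchase (from non-banks) £7 billion: a Bank of England asset is acquired → +£7B.
Currency withdrawal £26 billion: only the composition of liabilities changes → 0.
FX purchase £42 billion: a Bank of England asset is acquired → +£42B.
Government account inflow £27 billion: only the composition of liabilities changes → 0.
Net: −25 + 7 + 0 + 42 + 0 = +£24 billion.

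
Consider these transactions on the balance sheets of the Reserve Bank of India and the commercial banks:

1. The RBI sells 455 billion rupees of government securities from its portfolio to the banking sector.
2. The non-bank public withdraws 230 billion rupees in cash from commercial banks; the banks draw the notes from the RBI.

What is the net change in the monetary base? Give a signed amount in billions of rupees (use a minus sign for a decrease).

RBI balance sheet:
  Assets:      Securities −455B
  Liabilities: Bank reserves −685B, Currency in circulation +230B
Commercial banking system:
  Assets:      Reserves at CB −685B, Securities +455B
  Liabilities: Checkable deposits −230B
Monetary base = currency + reserves: +230B + (−685B) = -455 billion.

-455 billion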